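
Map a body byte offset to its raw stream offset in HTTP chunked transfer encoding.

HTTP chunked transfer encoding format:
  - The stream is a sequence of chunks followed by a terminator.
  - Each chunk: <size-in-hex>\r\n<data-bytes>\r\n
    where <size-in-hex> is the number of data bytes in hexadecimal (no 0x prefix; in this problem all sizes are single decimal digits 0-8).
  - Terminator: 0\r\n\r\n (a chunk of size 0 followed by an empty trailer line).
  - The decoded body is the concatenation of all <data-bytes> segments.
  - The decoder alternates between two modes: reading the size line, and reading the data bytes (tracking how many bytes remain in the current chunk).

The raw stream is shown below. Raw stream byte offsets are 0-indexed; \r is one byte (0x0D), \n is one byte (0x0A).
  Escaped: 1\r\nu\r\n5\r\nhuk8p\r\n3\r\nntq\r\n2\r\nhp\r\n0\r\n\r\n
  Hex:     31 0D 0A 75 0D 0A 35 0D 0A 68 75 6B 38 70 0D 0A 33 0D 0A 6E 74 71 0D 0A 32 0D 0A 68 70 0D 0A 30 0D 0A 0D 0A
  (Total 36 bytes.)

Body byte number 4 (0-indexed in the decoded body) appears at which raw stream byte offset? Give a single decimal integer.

Answer: 12

Derivation:
Chunk 1: stream[0..1]='1' size=0x1=1, data at stream[3..4]='u' -> body[0..1], body so far='u'
Chunk 2: stream[6..7]='5' size=0x5=5, data at stream[9..14]='huk8p' -> body[1..6], body so far='uhuk8p'
Chunk 3: stream[16..17]='3' size=0x3=3, data at stream[19..22]='ntq' -> body[6..9], body so far='uhuk8pntq'
Chunk 4: stream[24..25]='2' size=0x2=2, data at stream[27..29]='hp' -> body[9..11], body so far='uhuk8pntqhp'
Chunk 5: stream[31..32]='0' size=0 (terminator). Final body='uhuk8pntqhp' (11 bytes)
Body byte 4 at stream offset 12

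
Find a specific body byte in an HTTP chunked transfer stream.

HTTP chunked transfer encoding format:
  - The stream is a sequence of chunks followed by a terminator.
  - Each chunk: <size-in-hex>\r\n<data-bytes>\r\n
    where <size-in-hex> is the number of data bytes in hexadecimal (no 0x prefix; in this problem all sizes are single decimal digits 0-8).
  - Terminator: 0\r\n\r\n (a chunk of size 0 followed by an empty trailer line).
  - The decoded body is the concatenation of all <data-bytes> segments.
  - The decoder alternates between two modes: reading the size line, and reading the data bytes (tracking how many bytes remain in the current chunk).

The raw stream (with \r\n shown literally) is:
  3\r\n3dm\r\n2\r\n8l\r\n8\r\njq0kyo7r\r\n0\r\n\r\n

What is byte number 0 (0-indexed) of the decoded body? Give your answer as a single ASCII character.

Answer: 3

Derivation:
Chunk 1: stream[0..1]='3' size=0x3=3, data at stream[3..6]='3dm' -> body[0..3], body so far='3dm'
Chunk 2: stream[8..9]='2' size=0x2=2, data at stream[11..13]='8l' -> body[3..5], body so far='3dm8l'
Chunk 3: stream[15..16]='8' size=0x8=8, data at stream[18..26]='jq0kyo7r' -> body[5..13], body so far='3dm8ljq0kyo7r'
Chunk 4: stream[28..29]='0' size=0 (terminator). Final body='3dm8ljq0kyo7r' (13 bytes)
Body byte 0 = '3'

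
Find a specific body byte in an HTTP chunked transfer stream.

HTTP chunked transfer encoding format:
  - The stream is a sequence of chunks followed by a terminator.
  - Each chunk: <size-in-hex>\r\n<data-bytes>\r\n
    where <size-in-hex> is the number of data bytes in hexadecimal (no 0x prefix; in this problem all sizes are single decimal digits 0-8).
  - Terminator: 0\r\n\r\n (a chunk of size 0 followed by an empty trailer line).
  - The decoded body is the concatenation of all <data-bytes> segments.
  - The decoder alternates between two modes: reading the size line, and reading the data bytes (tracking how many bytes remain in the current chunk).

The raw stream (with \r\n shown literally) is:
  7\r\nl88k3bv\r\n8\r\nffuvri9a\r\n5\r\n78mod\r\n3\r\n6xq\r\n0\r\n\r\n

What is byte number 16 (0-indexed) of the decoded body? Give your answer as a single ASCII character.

Chunk 1: stream[0..1]='7' size=0x7=7, data at stream[3..10]='l88k3bv' -> body[0..7], body so far='l88k3bv'
Chunk 2: stream[12..13]='8' size=0x8=8, data at stream[15..23]='ffuvri9a' -> body[7..15], body so far='l88k3bvffuvri9a'
Chunk 3: stream[25..26]='5' size=0x5=5, data at stream[28..33]='78mod' -> body[15..20], body so far='l88k3bvffuvri9a78mod'
Chunk 4: stream[35..36]='3' size=0x3=3, data at stream[38..41]='6xq' -> body[20..23], body so far='l88k3bvffuvri9a78mod6xq'
Chunk 5: stream[43..44]='0' size=0 (terminator). Final body='l88k3bvffuvri9a78mod6xq' (23 bytes)
Body byte 16 = '8'

Answer: 8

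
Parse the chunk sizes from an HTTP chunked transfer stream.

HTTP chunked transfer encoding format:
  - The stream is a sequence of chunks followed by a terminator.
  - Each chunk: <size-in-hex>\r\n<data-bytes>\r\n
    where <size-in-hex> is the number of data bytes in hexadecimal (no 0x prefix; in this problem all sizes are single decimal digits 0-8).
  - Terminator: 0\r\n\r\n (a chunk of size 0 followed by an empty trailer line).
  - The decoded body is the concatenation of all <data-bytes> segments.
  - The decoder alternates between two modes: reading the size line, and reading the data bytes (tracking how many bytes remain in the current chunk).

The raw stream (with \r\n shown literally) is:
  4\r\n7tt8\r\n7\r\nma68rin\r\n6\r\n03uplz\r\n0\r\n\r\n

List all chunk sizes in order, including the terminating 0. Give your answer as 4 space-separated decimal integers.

Answer: 4 7 6 0

Derivation:
Chunk 1: stream[0..1]='4' size=0x4=4, data at stream[3..7]='7tt8' -> body[0..4], body so far='7tt8'
Chunk 2: stream[9..10]='7' size=0x7=7, data at stream[12..19]='ma68rin' -> body[4..11], body so far='7tt8ma68rin'
Chunk 3: stream[21..22]='6' size=0x6=6, data at stream[24..30]='03uplz' -> body[11..17], body so far='7tt8ma68rin03uplz'
Chunk 4: stream[32..33]='0' size=0 (terminator). Final body='7tt8ma68rin03uplz' (17 bytes)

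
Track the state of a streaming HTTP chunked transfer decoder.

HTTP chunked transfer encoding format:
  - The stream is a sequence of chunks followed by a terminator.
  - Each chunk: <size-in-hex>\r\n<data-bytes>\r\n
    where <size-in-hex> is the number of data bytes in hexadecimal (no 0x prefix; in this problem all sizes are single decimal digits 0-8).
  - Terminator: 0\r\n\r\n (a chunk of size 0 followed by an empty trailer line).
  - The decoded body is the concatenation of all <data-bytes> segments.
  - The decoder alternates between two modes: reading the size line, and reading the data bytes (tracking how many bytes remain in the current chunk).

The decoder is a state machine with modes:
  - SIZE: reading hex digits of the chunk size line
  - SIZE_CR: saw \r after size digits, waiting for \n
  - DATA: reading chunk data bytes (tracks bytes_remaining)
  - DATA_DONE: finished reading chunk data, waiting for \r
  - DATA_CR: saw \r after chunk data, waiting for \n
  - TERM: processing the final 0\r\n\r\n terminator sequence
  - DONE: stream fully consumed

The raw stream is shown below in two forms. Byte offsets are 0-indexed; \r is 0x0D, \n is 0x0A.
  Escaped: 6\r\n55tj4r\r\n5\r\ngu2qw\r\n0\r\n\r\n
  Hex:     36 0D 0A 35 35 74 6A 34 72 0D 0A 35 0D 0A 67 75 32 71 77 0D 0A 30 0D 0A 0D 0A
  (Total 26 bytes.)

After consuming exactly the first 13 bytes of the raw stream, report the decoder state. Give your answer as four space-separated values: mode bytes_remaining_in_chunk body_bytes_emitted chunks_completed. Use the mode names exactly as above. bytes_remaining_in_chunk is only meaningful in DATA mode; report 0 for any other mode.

Answer: SIZE_CR 0 6 1

Derivation:
Byte 0 = '6': mode=SIZE remaining=0 emitted=0 chunks_done=0
Byte 1 = 0x0D: mode=SIZE_CR remaining=0 emitted=0 chunks_done=0
Byte 2 = 0x0A: mode=DATA remaining=6 emitted=0 chunks_done=0
Byte 3 = '5': mode=DATA remaining=5 emitted=1 chunks_done=0
Byte 4 = '5': mode=DATA remaining=4 emitted=2 chunks_done=0
Byte 5 = 't': mode=DATA remaining=3 emitted=3 chunks_done=0
Byte 6 = 'j': mode=DATA remaining=2 emitted=4 chunks_done=0
Byte 7 = '4': mode=DATA remaining=1 emitted=5 chunks_done=0
Byte 8 = 'r': mode=DATA_DONE remaining=0 emitted=6 chunks_done=0
Byte 9 = 0x0D: mode=DATA_CR remaining=0 emitted=6 chunks_done=0
Byte 10 = 0x0A: mode=SIZE remaining=0 emitted=6 chunks_done=1
Byte 11 = '5': mode=SIZE remaining=0 emitted=6 chunks_done=1
Byte 12 = 0x0D: mode=SIZE_CR remaining=0 emitted=6 chunks_done=1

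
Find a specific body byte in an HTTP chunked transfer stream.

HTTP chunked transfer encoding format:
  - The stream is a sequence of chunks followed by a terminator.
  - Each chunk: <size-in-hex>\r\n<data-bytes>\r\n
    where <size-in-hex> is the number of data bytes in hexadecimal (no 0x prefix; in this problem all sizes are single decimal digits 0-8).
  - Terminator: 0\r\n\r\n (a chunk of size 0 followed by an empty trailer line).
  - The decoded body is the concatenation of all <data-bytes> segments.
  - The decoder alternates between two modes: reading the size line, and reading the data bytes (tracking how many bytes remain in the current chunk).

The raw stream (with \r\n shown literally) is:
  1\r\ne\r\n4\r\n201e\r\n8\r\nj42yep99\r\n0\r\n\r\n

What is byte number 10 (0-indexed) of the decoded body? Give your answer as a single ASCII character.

Answer: p

Derivation:
Chunk 1: stream[0..1]='1' size=0x1=1, data at stream[3..4]='e' -> body[0..1], body so far='e'
Chunk 2: stream[6..7]='4' size=0x4=4, data at stream[9..13]='201e' -> body[1..5], body so far='e201e'
Chunk 3: stream[15..16]='8' size=0x8=8, data at stream[18..26]='j42yep99' -> body[5..13], body so far='e201ej42yep99'
Chunk 4: stream[28..29]='0' size=0 (terminator). Final body='e201ej42yep99' (13 bytes)
Body byte 10 = 'p'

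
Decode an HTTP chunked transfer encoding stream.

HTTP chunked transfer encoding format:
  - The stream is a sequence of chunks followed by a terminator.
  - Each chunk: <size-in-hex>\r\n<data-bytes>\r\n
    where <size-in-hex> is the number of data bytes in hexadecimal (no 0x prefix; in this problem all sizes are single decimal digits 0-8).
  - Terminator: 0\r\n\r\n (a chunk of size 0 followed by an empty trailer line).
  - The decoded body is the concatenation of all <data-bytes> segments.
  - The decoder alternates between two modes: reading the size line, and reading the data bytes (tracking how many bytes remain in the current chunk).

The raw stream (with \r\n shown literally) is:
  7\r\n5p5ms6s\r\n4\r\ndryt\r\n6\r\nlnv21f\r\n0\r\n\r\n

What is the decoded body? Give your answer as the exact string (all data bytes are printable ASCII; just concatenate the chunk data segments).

Answer: 5p5ms6sdrytlnv21f

Derivation:
Chunk 1: stream[0..1]='7' size=0x7=7, data at stream[3..10]='5p5ms6s' -> body[0..7], body so far='5p5ms6s'
Chunk 2: stream[12..13]='4' size=0x4=4, data at stream[15..19]='dryt' -> body[7..11], body so far='5p5ms6sdryt'
Chunk 3: stream[21..22]='6' size=0x6=6, data at stream[24..30]='lnv21f' -> body[11..17], body so far='5p5ms6sdrytlnv21f'
Chunk 4: stream[32..33]='0' size=0 (terminator). Final body='5p5ms6sdrytlnv21f' (17 bytes)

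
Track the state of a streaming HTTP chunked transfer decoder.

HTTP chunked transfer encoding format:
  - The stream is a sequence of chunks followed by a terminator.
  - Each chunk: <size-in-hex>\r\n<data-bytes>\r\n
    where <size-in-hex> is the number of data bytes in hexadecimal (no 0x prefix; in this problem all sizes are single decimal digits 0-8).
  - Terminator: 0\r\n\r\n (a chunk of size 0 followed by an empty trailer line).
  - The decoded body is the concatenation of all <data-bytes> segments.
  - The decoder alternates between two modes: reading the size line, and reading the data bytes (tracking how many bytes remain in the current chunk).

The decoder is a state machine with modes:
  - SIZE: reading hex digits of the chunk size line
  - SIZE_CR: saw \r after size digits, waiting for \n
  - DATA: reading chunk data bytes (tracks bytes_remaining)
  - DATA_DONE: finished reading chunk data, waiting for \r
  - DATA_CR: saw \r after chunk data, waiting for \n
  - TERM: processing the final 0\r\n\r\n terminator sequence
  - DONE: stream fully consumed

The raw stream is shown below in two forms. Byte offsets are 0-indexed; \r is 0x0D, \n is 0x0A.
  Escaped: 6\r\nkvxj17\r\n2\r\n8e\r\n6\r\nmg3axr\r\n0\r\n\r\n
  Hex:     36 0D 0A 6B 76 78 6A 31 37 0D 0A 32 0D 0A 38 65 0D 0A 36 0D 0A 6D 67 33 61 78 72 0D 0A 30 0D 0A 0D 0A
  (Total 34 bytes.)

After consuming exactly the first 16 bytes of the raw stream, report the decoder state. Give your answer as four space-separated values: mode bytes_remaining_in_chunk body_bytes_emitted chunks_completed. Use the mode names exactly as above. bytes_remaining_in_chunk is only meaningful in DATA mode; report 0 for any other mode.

Byte 0 = '6': mode=SIZE remaining=0 emitted=0 chunks_done=0
Byte 1 = 0x0D: mode=SIZE_CR remaining=0 emitted=0 chunks_done=0
Byte 2 = 0x0A: mode=DATA remaining=6 emitted=0 chunks_done=0
Byte 3 = 'k': mode=DATA remaining=5 emitted=1 chunks_done=0
Byte 4 = 'v': mode=DATA remaining=4 emitted=2 chunks_done=0
Byte 5 = 'x': mode=DATA remaining=3 emitted=3 chunks_done=0
Byte 6 = 'j': mode=DATA remaining=2 emitted=4 chunks_done=0
Byte 7 = '1': mode=DATA remaining=1 emitted=5 chunks_done=0
Byte 8 = '7': mode=DATA_DONE remaining=0 emitted=6 chunks_done=0
Byte 9 = 0x0D: mode=DATA_CR remaining=0 emitted=6 chunks_done=0
Byte 10 = 0x0A: mode=SIZE remaining=0 emitted=6 chunks_done=1
Byte 11 = '2': mode=SIZE remaining=0 emitted=6 chunks_done=1
Byte 12 = 0x0D: mode=SIZE_CR remaining=0 emitted=6 chunks_done=1
Byte 13 = 0x0A: mode=DATA remaining=2 emitted=6 chunks_done=1
Byte 14 = '8': mode=DATA remaining=1 emitted=7 chunks_done=1
Byte 15 = 'e': mode=DATA_DONE remaining=0 emitted=8 chunks_done=1

Answer: DATA_DONE 0 8 1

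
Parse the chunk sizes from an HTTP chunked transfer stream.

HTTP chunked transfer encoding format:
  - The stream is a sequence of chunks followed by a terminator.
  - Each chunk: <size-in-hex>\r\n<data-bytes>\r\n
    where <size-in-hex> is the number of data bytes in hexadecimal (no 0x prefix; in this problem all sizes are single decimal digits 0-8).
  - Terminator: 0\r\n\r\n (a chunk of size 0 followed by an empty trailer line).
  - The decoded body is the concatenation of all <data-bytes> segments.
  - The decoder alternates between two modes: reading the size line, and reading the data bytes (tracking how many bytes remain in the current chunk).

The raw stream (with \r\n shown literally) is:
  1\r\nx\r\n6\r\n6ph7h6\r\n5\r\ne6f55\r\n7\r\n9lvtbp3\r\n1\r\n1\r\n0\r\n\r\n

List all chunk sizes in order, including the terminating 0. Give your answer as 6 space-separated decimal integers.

Answer: 1 6 5 7 1 0

Derivation:
Chunk 1: stream[0..1]='1' size=0x1=1, data at stream[3..4]='x' -> body[0..1], body so far='x'
Chunk 2: stream[6..7]='6' size=0x6=6, data at stream[9..15]='6ph7h6' -> body[1..7], body so far='x6ph7h6'
Chunk 3: stream[17..18]='5' size=0x5=5, data at stream[20..25]='e6f55' -> body[7..12], body so far='x6ph7h6e6f55'
Chunk 4: stream[27..28]='7' size=0x7=7, data at stream[30..37]='9lvtbp3' -> body[12..19], body so far='x6ph7h6e6f559lvtbp3'
Chunk 5: stream[39..40]='1' size=0x1=1, data at stream[42..43]='1' -> body[19..20], body so far='x6ph7h6e6f559lvtbp31'
Chunk 6: stream[45..46]='0' size=0 (terminator). Final body='x6ph7h6e6f559lvtbp31' (20 bytes)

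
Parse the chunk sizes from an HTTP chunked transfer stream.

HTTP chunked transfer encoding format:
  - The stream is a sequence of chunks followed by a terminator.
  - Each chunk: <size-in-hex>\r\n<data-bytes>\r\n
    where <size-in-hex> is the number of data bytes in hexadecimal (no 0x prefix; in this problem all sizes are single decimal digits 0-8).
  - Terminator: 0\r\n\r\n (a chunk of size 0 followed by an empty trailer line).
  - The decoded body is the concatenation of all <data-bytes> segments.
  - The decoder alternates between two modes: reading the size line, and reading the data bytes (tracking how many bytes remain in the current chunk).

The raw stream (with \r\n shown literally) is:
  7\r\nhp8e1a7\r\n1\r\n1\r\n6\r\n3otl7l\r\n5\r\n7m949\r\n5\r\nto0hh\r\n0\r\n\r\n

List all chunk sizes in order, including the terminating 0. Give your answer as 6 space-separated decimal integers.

Answer: 7 1 6 5 5 0

Derivation:
Chunk 1: stream[0..1]='7' size=0x7=7, data at stream[3..10]='hp8e1a7' -> body[0..7], body so far='hp8e1a7'
Chunk 2: stream[12..13]='1' size=0x1=1, data at stream[15..16]='1' -> body[7..8], body so far='hp8e1a71'
Chunk 3: stream[18..19]='6' size=0x6=6, data at stream[21..27]='3otl7l' -> body[8..14], body so far='hp8e1a713otl7l'
Chunk 4: stream[29..30]='5' size=0x5=5, data at stream[32..37]='7m949' -> body[14..19], body so far='hp8e1a713otl7l7m949'
Chunk 5: stream[39..40]='5' size=0x5=5, data at stream[42..47]='to0hh' -> body[19..24], body so far='hp8e1a713otl7l7m949to0hh'
Chunk 6: stream[49..50]='0' size=0 (terminator). Final body='hp8e1a713otl7l7m949to0hh' (24 bytes)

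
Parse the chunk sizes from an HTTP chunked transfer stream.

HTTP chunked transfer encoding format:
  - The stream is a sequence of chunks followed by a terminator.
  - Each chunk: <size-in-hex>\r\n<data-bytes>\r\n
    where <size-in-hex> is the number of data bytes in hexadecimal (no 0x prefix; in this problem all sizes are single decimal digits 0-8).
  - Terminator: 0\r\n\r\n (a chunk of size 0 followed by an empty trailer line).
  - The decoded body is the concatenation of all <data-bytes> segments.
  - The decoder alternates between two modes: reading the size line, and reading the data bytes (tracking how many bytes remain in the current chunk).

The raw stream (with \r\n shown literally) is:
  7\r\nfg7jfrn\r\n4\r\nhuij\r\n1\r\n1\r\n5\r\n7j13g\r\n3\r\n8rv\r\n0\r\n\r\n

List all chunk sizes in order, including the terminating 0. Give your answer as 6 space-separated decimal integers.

Chunk 1: stream[0..1]='7' size=0x7=7, data at stream[3..10]='fg7jfrn' -> body[0..7], body so far='fg7jfrn'
Chunk 2: stream[12..13]='4' size=0x4=4, data at stream[15..19]='huij' -> body[7..11], body so far='fg7jfrnhuij'
Chunk 3: stream[21..22]='1' size=0x1=1, data at stream[24..25]='1' -> body[11..12], body so far='fg7jfrnhuij1'
Chunk 4: stream[27..28]='5' size=0x5=5, data at stream[30..35]='7j13g' -> body[12..17], body so far='fg7jfrnhuij17j13g'
Chunk 5: stream[37..38]='3' size=0x3=3, data at stream[40..43]='8rv' -> body[17..20], body so far='fg7jfrnhuij17j13g8rv'
Chunk 6: stream[45..46]='0' size=0 (terminator). Final body='fg7jfrnhuij17j13g8rv' (20 bytes)

Answer: 7 4 1 5 3 0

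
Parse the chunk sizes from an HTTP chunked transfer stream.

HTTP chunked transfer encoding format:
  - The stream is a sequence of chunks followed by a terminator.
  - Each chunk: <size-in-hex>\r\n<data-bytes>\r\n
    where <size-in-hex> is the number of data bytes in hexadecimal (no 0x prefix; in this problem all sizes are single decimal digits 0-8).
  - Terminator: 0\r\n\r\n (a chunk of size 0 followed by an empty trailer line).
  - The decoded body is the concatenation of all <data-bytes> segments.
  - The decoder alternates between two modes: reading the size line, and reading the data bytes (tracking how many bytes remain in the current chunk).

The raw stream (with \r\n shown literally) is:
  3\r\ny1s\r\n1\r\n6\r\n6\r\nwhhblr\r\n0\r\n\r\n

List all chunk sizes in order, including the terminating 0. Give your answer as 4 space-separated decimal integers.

Chunk 1: stream[0..1]='3' size=0x3=3, data at stream[3..6]='y1s' -> body[0..3], body so far='y1s'
Chunk 2: stream[8..9]='1' size=0x1=1, data at stream[11..12]='6' -> body[3..4], body so far='y1s6'
Chunk 3: stream[14..15]='6' size=0x6=6, data at stream[17..23]='whhblr' -> body[4..10], body so far='y1s6whhblr'
Chunk 4: stream[25..26]='0' size=0 (terminator). Final body='y1s6whhblr' (10 bytes)

Answer: 3 1 6 0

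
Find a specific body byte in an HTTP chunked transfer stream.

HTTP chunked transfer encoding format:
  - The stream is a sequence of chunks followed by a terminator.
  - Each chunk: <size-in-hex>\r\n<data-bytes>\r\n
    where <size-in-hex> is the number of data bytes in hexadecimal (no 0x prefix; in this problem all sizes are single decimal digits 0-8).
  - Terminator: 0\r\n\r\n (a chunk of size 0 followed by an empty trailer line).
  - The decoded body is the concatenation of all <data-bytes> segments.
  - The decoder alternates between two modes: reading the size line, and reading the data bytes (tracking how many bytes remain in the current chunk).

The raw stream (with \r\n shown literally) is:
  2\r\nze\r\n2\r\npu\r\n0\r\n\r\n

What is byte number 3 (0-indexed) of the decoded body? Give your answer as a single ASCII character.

Answer: u

Derivation:
Chunk 1: stream[0..1]='2' size=0x2=2, data at stream[3..5]='ze' -> body[0..2], body so far='ze'
Chunk 2: stream[7..8]='2' size=0x2=2, data at stream[10..12]='pu' -> body[2..4], body so far='zepu'
Chunk 3: stream[14..15]='0' size=0 (terminator). Final body='zepu' (4 bytes)
Body byte 3 = 'u'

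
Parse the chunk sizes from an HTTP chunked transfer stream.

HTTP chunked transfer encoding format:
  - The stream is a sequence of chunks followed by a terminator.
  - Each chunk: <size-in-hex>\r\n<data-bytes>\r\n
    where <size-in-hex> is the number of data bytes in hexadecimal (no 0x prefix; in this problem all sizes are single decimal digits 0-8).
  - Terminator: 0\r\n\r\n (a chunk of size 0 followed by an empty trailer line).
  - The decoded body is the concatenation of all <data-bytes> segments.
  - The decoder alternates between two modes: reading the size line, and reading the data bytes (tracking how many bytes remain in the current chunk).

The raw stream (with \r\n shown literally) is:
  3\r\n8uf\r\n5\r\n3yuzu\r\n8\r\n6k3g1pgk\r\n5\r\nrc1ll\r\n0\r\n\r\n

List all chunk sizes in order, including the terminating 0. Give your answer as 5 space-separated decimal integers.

Answer: 3 5 8 5 0

Derivation:
Chunk 1: stream[0..1]='3' size=0x3=3, data at stream[3..6]='8uf' -> body[0..3], body so far='8uf'
Chunk 2: stream[8..9]='5' size=0x5=5, data at stream[11..16]='3yuzu' -> body[3..8], body so far='8uf3yuzu'
Chunk 3: stream[18..19]='8' size=0x8=8, data at stream[21..29]='6k3g1pgk' -> body[8..16], body so far='8uf3yuzu6k3g1pgk'
Chunk 4: stream[31..32]='5' size=0x5=5, data at stream[34..39]='rc1ll' -> body[16..21], body so far='8uf3yuzu6k3g1pgkrc1ll'
Chunk 5: stream[41..42]='0' size=0 (terminator). Final body='8uf3yuzu6k3g1pgkrc1ll' (21 bytes)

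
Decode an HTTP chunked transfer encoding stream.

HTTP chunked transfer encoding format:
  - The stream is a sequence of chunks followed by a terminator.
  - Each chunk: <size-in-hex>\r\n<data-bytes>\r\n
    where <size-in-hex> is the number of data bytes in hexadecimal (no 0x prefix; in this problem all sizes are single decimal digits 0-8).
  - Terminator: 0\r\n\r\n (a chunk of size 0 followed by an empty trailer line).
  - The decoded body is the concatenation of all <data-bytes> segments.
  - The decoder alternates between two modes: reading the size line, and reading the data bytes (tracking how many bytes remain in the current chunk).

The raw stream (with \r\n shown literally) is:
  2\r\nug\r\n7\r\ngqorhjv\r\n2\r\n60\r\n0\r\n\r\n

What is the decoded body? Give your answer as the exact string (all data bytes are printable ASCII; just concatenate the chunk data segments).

Answer: uggqorhjv60

Derivation:
Chunk 1: stream[0..1]='2' size=0x2=2, data at stream[3..5]='ug' -> body[0..2], body so far='ug'
Chunk 2: stream[7..8]='7' size=0x7=7, data at stream[10..17]='gqorhjv' -> body[2..9], body so far='uggqorhjv'
Chunk 3: stream[19..20]='2' size=0x2=2, data at stream[22..24]='60' -> body[9..11], body so far='uggqorhjv60'
Chunk 4: stream[26..27]='0' size=0 (terminator). Final body='uggqorhjv60' (11 bytes)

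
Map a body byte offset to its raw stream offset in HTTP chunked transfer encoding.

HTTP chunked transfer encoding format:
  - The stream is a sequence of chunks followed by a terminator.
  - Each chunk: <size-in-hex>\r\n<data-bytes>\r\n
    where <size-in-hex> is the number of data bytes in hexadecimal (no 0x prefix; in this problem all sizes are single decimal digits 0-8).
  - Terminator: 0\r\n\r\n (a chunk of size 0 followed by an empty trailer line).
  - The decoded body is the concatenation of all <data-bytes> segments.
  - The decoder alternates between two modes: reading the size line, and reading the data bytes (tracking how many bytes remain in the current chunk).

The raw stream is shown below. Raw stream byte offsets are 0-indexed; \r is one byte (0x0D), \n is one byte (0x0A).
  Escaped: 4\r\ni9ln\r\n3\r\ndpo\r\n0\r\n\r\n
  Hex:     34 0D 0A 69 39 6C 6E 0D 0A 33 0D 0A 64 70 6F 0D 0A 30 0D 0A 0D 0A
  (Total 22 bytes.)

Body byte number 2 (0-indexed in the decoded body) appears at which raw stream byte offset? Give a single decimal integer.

Answer: 5

Derivation:
Chunk 1: stream[0..1]='4' size=0x4=4, data at stream[3..7]='i9ln' -> body[0..4], body so far='i9ln'
Chunk 2: stream[9..10]='3' size=0x3=3, data at stream[12..15]='dpo' -> body[4..7], body so far='i9lndpo'
Chunk 3: stream[17..18]='0' size=0 (terminator). Final body='i9lndpo' (7 bytes)
Body byte 2 at stream offset 5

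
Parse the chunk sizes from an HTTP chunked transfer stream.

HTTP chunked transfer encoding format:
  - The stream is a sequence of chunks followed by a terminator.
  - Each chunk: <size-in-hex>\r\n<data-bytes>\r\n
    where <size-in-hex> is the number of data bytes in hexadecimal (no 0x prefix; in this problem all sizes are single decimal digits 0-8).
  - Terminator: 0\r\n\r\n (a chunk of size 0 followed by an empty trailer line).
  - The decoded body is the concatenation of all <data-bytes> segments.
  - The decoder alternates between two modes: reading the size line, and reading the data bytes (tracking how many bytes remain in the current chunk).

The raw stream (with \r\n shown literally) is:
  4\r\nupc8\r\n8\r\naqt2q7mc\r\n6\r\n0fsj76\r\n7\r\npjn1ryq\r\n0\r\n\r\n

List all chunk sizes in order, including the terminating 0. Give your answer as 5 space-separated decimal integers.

Chunk 1: stream[0..1]='4' size=0x4=4, data at stream[3..7]='upc8' -> body[0..4], body so far='upc8'
Chunk 2: stream[9..10]='8' size=0x8=8, data at stream[12..20]='aqt2q7mc' -> body[4..12], body so far='upc8aqt2q7mc'
Chunk 3: stream[22..23]='6' size=0x6=6, data at stream[25..31]='0fsj76' -> body[12..18], body so far='upc8aqt2q7mc0fsj76'
Chunk 4: stream[33..34]='7' size=0x7=7, data at stream[36..43]='pjn1ryq' -> body[18..25], body so far='upc8aqt2q7mc0fsj76pjn1ryq'
Chunk 5: stream[45..46]='0' size=0 (terminator). Final body='upc8aqt2q7mc0fsj76pjn1ryq' (25 bytes)

Answer: 4 8 6 7 0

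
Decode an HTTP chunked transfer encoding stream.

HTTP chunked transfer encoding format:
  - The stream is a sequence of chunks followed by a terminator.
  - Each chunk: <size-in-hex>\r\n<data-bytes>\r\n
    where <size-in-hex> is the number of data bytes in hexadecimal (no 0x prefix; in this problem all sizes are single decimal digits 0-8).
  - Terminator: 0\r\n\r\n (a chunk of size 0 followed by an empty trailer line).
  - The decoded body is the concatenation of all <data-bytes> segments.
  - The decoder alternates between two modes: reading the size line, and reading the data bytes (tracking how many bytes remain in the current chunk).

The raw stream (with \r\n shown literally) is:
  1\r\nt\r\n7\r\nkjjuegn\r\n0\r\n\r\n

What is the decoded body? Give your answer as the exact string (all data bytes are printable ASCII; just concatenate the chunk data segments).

Chunk 1: stream[0..1]='1' size=0x1=1, data at stream[3..4]='t' -> body[0..1], body so far='t'
Chunk 2: stream[6..7]='7' size=0x7=7, data at stream[9..16]='kjjuegn' -> body[1..8], body so far='tkjjuegn'
Chunk 3: stream[18..19]='0' size=0 (terminator). Final body='tkjjuegn' (8 bytes)

Answer: tkjjuegn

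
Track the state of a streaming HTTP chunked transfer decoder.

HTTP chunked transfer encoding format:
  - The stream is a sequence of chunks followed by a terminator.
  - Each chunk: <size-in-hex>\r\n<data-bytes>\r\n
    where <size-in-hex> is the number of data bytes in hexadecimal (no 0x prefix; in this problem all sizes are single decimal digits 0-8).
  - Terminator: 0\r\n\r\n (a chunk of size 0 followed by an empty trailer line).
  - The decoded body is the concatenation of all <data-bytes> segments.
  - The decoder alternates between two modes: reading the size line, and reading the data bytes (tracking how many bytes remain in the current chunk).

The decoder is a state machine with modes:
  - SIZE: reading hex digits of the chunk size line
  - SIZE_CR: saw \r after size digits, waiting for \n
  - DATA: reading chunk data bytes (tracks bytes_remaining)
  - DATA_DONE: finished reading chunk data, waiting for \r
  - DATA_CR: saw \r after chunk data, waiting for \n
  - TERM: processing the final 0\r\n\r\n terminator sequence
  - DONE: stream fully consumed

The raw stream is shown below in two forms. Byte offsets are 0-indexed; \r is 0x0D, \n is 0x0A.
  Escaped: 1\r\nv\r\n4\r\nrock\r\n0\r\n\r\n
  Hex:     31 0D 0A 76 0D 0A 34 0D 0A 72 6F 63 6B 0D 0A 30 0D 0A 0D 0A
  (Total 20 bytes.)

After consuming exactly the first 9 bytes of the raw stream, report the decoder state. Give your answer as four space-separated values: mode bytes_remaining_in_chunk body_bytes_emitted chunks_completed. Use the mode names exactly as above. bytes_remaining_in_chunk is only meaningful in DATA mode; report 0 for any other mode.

Answer: DATA 4 1 1

Derivation:
Byte 0 = '1': mode=SIZE remaining=0 emitted=0 chunks_done=0
Byte 1 = 0x0D: mode=SIZE_CR remaining=0 emitted=0 chunks_done=0
Byte 2 = 0x0A: mode=DATA remaining=1 emitted=0 chunks_done=0
Byte 3 = 'v': mode=DATA_DONE remaining=0 emitted=1 chunks_done=0
Byte 4 = 0x0D: mode=DATA_CR remaining=0 emitted=1 chunks_done=0
Byte 5 = 0x0A: mode=SIZE remaining=0 emitted=1 chunks_done=1
Byte 6 = '4': mode=SIZE remaining=0 emitted=1 chunks_done=1
Byte 7 = 0x0D: mode=SIZE_CR remaining=0 emitted=1 chunks_done=1
Byte 8 = 0x0A: mode=DATA remaining=4 emitted=1 chunks_done=1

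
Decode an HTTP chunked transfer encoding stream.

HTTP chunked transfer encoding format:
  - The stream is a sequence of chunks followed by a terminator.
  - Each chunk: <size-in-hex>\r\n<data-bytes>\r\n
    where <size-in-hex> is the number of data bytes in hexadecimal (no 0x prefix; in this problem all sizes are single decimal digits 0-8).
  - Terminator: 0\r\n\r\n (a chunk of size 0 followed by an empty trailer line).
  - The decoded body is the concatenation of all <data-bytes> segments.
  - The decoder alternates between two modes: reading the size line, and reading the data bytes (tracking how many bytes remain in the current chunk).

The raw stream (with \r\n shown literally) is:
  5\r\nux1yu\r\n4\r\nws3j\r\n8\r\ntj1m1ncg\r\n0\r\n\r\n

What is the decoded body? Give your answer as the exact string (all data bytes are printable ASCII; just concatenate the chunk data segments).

Answer: ux1yuws3jtj1m1ncg

Derivation:
Chunk 1: stream[0..1]='5' size=0x5=5, data at stream[3..8]='ux1yu' -> body[0..5], body so far='ux1yu'
Chunk 2: stream[10..11]='4' size=0x4=4, data at stream[13..17]='ws3j' -> body[5..9], body so far='ux1yuws3j'
Chunk 3: stream[19..20]='8' size=0x8=8, data at stream[22..30]='tj1m1ncg' -> body[9..17], body so far='ux1yuws3jtj1m1ncg'
Chunk 4: stream[32..33]='0' size=0 (terminator). Final body='ux1yuws3jtj1m1ncg' (17 bytes)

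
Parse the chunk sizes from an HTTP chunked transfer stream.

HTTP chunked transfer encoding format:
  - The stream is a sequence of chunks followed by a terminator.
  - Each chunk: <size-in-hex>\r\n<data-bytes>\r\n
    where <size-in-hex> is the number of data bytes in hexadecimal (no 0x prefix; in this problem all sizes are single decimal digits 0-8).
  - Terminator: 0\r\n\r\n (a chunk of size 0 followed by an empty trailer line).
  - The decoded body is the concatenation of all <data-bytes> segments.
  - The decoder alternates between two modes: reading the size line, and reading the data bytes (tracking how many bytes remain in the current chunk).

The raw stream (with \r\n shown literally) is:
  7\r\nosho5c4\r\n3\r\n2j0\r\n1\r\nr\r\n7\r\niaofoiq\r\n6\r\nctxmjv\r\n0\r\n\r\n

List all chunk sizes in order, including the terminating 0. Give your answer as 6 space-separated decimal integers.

Chunk 1: stream[0..1]='7' size=0x7=7, data at stream[3..10]='osho5c4' -> body[0..7], body so far='osho5c4'
Chunk 2: stream[12..13]='3' size=0x3=3, data at stream[15..18]='2j0' -> body[7..10], body so far='osho5c42j0'
Chunk 3: stream[20..21]='1' size=0x1=1, data at stream[23..24]='r' -> body[10..11], body so far='osho5c42j0r'
Chunk 4: stream[26..27]='7' size=0x7=7, data at stream[29..36]='iaofoiq' -> body[11..18], body so far='osho5c42j0riaofoiq'
Chunk 5: stream[38..39]='6' size=0x6=6, data at stream[41..47]='ctxmjv' -> body[18..24], body so far='osho5c42j0riaofoiqctxmjv'
Chunk 6: stream[49..50]='0' size=0 (terminator). Final body='osho5c42j0riaofoiqctxmjv' (24 bytes)

Answer: 7 3 1 7 6 0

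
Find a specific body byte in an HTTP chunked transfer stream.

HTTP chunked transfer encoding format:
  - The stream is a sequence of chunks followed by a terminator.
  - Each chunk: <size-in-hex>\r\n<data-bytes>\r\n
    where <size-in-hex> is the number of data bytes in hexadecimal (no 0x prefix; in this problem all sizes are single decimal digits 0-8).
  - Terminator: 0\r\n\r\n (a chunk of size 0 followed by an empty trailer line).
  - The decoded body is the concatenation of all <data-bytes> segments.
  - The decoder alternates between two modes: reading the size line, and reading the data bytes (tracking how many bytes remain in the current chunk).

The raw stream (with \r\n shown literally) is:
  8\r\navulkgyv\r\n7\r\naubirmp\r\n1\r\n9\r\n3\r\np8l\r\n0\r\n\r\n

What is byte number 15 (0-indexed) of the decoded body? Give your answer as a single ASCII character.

Chunk 1: stream[0..1]='8' size=0x8=8, data at stream[3..11]='avulkgyv' -> body[0..8], body so far='avulkgyv'
Chunk 2: stream[13..14]='7' size=0x7=7, data at stream[16..23]='aubirmp' -> body[8..15], body so far='avulkgyvaubirmp'
Chunk 3: stream[25..26]='1' size=0x1=1, data at stream[28..29]='9' -> body[15..16], body so far='avulkgyvaubirmp9'
Chunk 4: stream[31..32]='3' size=0x3=3, data at stream[34..37]='p8l' -> body[16..19], body so far='avulkgyvaubirmp9p8l'
Chunk 5: stream[39..40]='0' size=0 (terminator). Final body='avulkgyvaubirmp9p8l' (19 bytes)
Body byte 15 = '9'

Answer: 9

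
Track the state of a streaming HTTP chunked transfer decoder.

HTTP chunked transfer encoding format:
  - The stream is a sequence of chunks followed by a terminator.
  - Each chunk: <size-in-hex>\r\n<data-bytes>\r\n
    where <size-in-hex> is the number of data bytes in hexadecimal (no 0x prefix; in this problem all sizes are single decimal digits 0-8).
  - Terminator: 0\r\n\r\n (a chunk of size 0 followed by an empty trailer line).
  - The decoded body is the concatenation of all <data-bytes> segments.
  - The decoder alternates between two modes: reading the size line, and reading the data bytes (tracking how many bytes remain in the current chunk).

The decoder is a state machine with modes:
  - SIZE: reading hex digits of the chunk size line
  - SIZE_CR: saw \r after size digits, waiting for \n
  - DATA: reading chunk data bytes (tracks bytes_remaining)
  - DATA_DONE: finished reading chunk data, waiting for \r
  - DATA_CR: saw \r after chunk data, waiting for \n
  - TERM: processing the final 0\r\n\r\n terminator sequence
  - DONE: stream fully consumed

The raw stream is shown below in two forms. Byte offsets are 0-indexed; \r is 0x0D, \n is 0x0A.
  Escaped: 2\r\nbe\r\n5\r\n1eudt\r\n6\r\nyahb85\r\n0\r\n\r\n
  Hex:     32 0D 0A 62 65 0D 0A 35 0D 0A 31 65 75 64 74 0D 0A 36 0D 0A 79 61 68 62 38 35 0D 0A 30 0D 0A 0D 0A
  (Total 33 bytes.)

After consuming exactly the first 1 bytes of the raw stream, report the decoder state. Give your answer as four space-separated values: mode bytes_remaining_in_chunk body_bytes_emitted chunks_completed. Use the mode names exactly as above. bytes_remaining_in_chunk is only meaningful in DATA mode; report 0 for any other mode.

Answer: SIZE 0 0 0

Derivation:
Byte 0 = '2': mode=SIZE remaining=0 emitted=0 chunks_done=0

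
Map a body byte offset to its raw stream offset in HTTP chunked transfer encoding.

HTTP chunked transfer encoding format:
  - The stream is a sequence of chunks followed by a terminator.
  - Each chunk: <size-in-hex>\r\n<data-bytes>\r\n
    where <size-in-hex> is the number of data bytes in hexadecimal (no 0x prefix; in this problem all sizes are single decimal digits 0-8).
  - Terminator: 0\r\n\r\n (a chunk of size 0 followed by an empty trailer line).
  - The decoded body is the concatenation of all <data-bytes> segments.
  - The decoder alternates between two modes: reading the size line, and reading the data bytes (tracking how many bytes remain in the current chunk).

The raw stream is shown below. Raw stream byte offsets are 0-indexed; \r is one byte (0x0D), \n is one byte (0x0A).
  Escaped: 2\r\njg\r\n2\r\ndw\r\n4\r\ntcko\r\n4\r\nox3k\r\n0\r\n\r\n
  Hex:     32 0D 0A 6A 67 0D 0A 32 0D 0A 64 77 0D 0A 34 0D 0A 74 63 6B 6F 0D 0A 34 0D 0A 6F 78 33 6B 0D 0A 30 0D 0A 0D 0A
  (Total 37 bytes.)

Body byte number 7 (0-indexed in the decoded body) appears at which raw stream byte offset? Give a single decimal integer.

Answer: 20

Derivation:
Chunk 1: stream[0..1]='2' size=0x2=2, data at stream[3..5]='jg' -> body[0..2], body so far='jg'
Chunk 2: stream[7..8]='2' size=0x2=2, data at stream[10..12]='dw' -> body[2..4], body so far='jgdw'
Chunk 3: stream[14..15]='4' size=0x4=4, data at stream[17..21]='tcko' -> body[4..8], body so far='jgdwtcko'
Chunk 4: stream[23..24]='4' size=0x4=4, data at stream[26..30]='ox3k' -> body[8..12], body so far='jgdwtckoox3k'
Chunk 5: stream[32..33]='0' size=0 (terminator). Final body='jgdwtckoox3k' (12 bytes)
Body byte 7 at stream offset 20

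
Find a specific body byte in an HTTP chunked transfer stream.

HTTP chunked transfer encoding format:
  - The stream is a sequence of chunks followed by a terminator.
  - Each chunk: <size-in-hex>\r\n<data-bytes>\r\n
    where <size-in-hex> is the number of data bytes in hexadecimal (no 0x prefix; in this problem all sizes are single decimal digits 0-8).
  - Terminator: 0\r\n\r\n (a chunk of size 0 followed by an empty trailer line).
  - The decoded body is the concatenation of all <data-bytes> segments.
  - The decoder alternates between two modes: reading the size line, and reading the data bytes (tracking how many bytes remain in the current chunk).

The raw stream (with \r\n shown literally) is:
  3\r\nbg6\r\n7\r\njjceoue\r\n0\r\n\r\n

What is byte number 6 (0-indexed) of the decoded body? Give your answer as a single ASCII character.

Chunk 1: stream[0..1]='3' size=0x3=3, data at stream[3..6]='bg6' -> body[0..3], body so far='bg6'
Chunk 2: stream[8..9]='7' size=0x7=7, data at stream[11..18]='jjceoue' -> body[3..10], body so far='bg6jjceoue'
Chunk 3: stream[20..21]='0' size=0 (terminator). Final body='bg6jjceoue' (10 bytes)
Body byte 6 = 'e'

Answer: e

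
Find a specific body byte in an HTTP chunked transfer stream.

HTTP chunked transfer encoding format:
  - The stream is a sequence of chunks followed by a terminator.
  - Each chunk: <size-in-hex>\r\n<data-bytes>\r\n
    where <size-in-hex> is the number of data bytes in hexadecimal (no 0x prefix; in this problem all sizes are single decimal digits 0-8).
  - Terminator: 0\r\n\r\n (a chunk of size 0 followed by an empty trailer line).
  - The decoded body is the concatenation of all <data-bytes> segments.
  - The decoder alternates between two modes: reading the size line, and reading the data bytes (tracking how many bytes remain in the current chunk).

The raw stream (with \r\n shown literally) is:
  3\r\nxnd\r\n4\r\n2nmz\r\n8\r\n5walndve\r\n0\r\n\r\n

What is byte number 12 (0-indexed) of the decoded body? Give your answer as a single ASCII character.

Answer: d

Derivation:
Chunk 1: stream[0..1]='3' size=0x3=3, data at stream[3..6]='xnd' -> body[0..3], body so far='xnd'
Chunk 2: stream[8..9]='4' size=0x4=4, data at stream[11..15]='2nmz' -> body[3..7], body so far='xnd2nmz'
Chunk 3: stream[17..18]='8' size=0x8=8, data at stream[20..28]='5walndve' -> body[7..15], body so far='xnd2nmz5walndve'
Chunk 4: stream[30..31]='0' size=0 (terminator). Final body='xnd2nmz5walndve' (15 bytes)
Body byte 12 = 'd'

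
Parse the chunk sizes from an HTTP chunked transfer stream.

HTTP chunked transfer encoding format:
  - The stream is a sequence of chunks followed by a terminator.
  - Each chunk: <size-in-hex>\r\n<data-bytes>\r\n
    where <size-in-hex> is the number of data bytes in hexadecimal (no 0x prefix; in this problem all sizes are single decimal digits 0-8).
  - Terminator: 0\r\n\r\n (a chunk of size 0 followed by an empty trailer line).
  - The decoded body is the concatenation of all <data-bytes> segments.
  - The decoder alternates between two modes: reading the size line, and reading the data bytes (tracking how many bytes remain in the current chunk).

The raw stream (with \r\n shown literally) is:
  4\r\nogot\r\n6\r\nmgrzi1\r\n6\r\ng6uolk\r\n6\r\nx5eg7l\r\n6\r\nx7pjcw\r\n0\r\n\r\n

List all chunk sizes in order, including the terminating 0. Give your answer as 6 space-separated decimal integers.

Answer: 4 6 6 6 6 0

Derivation:
Chunk 1: stream[0..1]='4' size=0x4=4, data at stream[3..7]='ogot' -> body[0..4], body so far='ogot'
Chunk 2: stream[9..10]='6' size=0x6=6, data at stream[12..18]='mgrzi1' -> body[4..10], body so far='ogotmgrzi1'
Chunk 3: stream[20..21]='6' size=0x6=6, data at stream[23..29]='g6uolk' -> body[10..16], body so far='ogotmgrzi1g6uolk'
Chunk 4: stream[31..32]='6' size=0x6=6, data at stream[34..40]='x5eg7l' -> body[16..22], body so far='ogotmgrzi1g6uolkx5eg7l'
Chunk 5: stream[42..43]='6' size=0x6=6, data at stream[45..51]='x7pjcw' -> body[22..28], body so far='ogotmgrzi1g6uolkx5eg7lx7pjcw'
Chunk 6: stream[53..54]='0' size=0 (terminator). Final body='ogotmgrzi1g6uolkx5eg7lx7pjcw' (28 bytes)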